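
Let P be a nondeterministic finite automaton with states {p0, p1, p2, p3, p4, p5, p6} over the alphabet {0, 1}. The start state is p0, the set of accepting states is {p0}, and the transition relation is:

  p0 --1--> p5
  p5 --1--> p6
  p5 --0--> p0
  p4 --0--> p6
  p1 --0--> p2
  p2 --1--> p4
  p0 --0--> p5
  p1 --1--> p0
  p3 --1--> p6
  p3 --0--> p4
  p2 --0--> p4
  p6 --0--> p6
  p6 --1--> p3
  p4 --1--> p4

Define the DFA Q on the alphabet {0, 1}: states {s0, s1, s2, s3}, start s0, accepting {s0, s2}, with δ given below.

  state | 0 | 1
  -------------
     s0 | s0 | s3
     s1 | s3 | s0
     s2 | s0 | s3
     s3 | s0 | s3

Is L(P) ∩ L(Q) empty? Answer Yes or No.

The empty string ε is accepted by both P and Q.
Hence L(P) ∩ L(Q) ≠ ∅.

No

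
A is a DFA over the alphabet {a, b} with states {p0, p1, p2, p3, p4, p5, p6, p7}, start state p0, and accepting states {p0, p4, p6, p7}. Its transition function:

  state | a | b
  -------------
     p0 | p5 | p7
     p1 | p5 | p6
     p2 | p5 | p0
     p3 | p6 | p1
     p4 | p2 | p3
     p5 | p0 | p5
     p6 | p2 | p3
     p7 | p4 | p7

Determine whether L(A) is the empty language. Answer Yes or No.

The empty string ε is accepted: the run p0 ends in the accepting state p0.
Since at least one string is accepted, L(A) is not empty.

No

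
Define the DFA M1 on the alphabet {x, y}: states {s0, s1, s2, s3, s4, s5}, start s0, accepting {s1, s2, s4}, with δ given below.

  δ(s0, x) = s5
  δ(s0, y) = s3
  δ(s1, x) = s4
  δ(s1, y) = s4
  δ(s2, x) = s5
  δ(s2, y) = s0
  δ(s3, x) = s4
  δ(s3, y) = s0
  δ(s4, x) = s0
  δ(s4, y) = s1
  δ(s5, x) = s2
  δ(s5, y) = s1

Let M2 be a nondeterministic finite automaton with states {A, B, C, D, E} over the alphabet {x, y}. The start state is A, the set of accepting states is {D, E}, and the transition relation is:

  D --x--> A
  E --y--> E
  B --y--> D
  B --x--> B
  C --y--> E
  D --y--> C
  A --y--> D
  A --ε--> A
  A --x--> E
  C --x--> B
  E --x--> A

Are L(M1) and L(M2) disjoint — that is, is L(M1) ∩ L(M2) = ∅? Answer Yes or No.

The string xy is accepted by both M1 and M2.
Hence L(M1) ∩ L(M2) ≠ ∅.

No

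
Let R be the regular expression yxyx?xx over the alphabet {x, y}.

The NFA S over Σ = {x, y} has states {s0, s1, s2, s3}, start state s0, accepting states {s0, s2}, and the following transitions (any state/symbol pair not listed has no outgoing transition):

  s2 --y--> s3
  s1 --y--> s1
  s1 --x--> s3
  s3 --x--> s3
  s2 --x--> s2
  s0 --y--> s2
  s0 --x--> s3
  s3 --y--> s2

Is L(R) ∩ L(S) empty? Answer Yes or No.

Converting the expression R to a DFA (subset construction, then merging equivalent states) gives the minimal DFA with states {r0, r1, r2, r3, r4, r5, r6, r7}, start state r0, accepting states {r6, r7} and transitions r0: x→r1, y→r2; r1: x→r1, y→r1; r2: x→r3, y→r1; r3: x→r1, y→r4; r4: x→r5, y→r1; r5: x→r6, y→r1; r6: x→r7, y→r1; r7: x→r1, y→r1.
Exploring the product automaton R × S from the start pair (r0, s0), following both machines on each input symbol, reaches 9 state pairs: (r0, s0), (r1, s3), (r2, s2), (r1, s2), (r3, s2), (r4, s3), (r5, s3), (r6, s3), (r7, s3).
R accepts in {r6, r7} and S accepts in {s0, s2}; no reachable pair has both components accepting, so no string drives both machines to acceptance simultaneously and L(R) ∩ L(S) = ∅.
So no string is accepted by both, and the intersection is empty.

Yes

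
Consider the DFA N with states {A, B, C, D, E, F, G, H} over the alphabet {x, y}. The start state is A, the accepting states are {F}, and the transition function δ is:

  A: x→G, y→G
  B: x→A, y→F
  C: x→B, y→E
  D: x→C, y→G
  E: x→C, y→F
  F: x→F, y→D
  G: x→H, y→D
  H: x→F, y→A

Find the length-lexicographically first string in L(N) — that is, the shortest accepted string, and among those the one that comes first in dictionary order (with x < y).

xxx

A breadth-first search from A reaches an accepting state first via the path A → G → H → F on input xxx.
No string of length < 3 is accepted (BFS exhausts all shorter strings without reaching an accepting state), and xxx is the lexicographically least accepting string of length 3.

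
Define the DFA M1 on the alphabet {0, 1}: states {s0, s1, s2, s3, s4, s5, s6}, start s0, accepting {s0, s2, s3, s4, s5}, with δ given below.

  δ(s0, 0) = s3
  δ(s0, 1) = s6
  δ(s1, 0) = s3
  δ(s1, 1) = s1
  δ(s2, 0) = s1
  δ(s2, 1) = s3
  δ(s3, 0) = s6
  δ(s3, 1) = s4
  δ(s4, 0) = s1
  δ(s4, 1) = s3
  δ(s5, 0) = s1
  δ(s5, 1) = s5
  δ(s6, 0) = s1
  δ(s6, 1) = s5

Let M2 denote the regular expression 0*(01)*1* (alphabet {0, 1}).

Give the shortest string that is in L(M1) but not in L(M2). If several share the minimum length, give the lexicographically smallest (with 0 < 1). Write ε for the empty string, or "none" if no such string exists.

The string 100 is accepted by M1 but not by M2.
No shorter string lies in the difference, and 100 is the lexicographically first length-3 string in L(M1) \ L(M2).

100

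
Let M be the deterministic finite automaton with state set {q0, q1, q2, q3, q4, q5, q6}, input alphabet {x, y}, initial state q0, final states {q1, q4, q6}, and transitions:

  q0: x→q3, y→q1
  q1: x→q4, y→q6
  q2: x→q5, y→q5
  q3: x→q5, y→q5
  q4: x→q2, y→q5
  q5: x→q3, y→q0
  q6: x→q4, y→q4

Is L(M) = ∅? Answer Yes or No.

The string y is accepted: the run q0 → q1 ends in the accepting state q1.
Since at least one string is accepted, L(M) is not empty.

No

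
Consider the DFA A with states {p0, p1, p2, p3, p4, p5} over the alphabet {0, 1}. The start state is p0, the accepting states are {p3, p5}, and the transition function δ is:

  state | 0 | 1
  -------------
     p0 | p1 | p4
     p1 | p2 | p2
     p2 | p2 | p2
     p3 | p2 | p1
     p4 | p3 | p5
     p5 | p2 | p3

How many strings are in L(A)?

The useful subgraph on states {p0, p3, p4, p5} is acyclic, so L(A) is finite; the longest accepting path visits 4 useful states, giving maximum string length 3.
Counting accepting paths from p0 by length: 2 of length 2, 1 of length 3. Total 3.

3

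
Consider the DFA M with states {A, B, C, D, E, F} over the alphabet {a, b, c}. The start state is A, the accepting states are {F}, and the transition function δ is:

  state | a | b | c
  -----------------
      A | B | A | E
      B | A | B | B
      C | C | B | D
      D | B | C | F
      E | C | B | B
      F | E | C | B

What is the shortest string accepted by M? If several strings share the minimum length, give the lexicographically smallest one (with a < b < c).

cacc

A breadth-first search from A reaches an accepting state first via the path A → E → C → D → F on input cacc.
No string of length < 4 is accepted (BFS exhausts all shorter strings without reaching an accepting state), and cacc is the lexicographically least accepting string of length 4.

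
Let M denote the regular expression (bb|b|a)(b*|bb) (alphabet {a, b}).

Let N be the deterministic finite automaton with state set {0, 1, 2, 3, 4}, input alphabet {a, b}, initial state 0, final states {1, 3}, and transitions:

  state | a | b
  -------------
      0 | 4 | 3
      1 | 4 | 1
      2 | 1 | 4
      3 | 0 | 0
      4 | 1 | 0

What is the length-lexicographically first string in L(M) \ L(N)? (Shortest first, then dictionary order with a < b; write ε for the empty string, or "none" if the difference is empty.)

The string a is accepted by M but not by N.
No shorter string lies in the difference, and a is the lexicographically first length-1 string in L(M) \ L(N).

a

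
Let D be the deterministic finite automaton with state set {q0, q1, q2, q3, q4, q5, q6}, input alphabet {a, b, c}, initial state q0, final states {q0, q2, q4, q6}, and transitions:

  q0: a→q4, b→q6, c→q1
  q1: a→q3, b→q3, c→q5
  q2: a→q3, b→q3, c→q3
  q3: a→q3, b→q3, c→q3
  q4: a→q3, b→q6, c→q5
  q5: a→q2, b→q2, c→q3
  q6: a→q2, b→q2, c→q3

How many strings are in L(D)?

12

The useful subgraph on states {q0, q1, q2, q4, q5, q6} is acyclic, so L(D) is finite; the longest accepting path visits 4 useful states, giving maximum string length 3.
Counting accepting paths from q0 by length: 1 of length 0, 2 of length 1, 3 of length 2, 6 of length 3. Total 12.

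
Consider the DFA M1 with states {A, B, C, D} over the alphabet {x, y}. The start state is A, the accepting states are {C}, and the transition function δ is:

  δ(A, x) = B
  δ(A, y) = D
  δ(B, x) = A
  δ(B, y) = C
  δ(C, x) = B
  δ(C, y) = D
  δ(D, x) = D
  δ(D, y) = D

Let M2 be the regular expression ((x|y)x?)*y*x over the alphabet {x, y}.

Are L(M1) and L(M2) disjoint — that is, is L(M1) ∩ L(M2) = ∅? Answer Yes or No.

Converting the expression M2 to a DFA (subset construction, then merging equivalent states) gives the minimal DFA with states {r0, r1}, start state r0, accepting states {r1} and transitions r0: x→r1, y→r0; r1: x→r1, y→r0.
Exploring the product automaton M1 × M2 from the start pair (A, r0), following both machines on each input symbol, reaches 6 state pairs: (A, r0), (B, r1), (D, r0), (A, r1), (C, r0), (D, r1).
M1 accepts in {C} and M2 accepts in {r1}; no reachable pair has both components accepting, so no string drives both machines to acceptance simultaneously and L(M1) ∩ L(M2) = ∅.
So no string is accepted by both, and the intersection is empty.

Yes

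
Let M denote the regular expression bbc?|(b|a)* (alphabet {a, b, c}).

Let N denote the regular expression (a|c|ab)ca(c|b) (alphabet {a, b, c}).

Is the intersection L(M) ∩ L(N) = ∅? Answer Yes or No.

Yes

Converting the expression M to a DFA (subset construction, then merging equivalent states) gives the minimal DFA with states {m0, m1, m2, m3, m4, m5}, start state m0, accepting states {m0, m1, m2, m4, m5} and transitions m0: a→m1, b→m2, c→m3; m1: a→m1, b→m1, c→m3; m2: a→m1, b→m4, c→m3; m3: a→m3, b→m3, c→m3; m4: a→m1, b→m1, c→m5; m5: a→m3, b→m3, c→m3.
Converting the expression N to a DFA (subset construction, then merging equivalent states) gives the minimal DFA with states {n0, n1, n2, n3, n4, n5, n6}, start state n0, accepting states {n6} and transitions n0: a→n1, b→n2, c→n3; n1: a→n2, b→n3, c→n4; n2: a→n2, b→n2, c→n2; n3: a→n2, b→n2, c→n4; n4: a→n5, b→n2, c→n2; n5: a→n2, b→n6, c→n6; n6: a→n2, b→n2, c→n2.
Exploring the product automaton M × N from the start pair (m0, n0), following both machines on each input symbol, reaches 12 state pairs: (m0, n0), (m1, n1), (m2, n2), (m3, n3), (m1, n2), (m1, n3), (m3, n4), (m4, n2), (m3, n2), (m3, n5), (m5, n2), (m3, n6).
M accepts in {m0, m1, m2, m4, m5} and N accepts in {n6}; no reachable pair has both components accepting, so no string drives both machines to acceptance simultaneously and L(M) ∩ L(N) = ∅.
So no string is accepted by both, and the intersection is empty.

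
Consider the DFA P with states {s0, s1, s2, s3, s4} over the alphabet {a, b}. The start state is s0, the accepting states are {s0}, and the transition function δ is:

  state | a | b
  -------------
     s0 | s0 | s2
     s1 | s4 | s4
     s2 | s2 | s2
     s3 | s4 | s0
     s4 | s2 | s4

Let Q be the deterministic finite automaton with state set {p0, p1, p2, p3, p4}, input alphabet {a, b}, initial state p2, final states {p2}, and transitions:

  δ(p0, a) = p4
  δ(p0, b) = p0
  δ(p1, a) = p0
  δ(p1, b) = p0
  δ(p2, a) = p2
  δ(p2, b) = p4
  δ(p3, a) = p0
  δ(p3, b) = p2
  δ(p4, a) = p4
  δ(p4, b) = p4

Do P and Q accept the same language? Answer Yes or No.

Yes

Exploring the product automaton P × Q from the start pair (s0, p2), following both machines on each input symbol, reaches 2 state pairs: (s0, p2), (s2, p4).
P accepts in {s0} and Q accepts in {p2}. In every reachable pair the two components are either both accepting — (s0, p2) — or both non-accepting, so no string is accepted by exactly one of the machines: L(P) \ L(Q) and L(Q) \ L(P) are both empty.
Hence every string is accepted by P iff it is accepted by Q, and the two languages coincide.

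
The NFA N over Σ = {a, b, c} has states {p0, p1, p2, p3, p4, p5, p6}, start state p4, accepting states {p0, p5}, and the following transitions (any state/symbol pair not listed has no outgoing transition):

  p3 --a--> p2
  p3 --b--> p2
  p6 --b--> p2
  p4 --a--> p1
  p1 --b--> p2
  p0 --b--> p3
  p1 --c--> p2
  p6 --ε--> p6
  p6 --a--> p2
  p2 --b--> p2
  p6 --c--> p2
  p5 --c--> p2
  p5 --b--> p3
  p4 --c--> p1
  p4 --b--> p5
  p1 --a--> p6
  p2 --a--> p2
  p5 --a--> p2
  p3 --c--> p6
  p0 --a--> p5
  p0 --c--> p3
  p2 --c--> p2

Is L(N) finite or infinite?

finite

The useful states (reachable from p4 and able to reach an accepting state) are {p4, p5}.
Restricted to these states the transition graph has no cycle, so every accepting path has bounded length and L is finite.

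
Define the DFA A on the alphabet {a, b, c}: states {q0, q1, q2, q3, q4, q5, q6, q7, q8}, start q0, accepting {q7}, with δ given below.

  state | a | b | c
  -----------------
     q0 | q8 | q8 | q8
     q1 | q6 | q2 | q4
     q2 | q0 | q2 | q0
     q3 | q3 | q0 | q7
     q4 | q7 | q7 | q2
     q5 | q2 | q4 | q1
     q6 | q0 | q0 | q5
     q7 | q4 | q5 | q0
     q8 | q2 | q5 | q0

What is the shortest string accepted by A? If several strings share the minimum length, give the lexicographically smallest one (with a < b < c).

abba

A breadth-first search from q0 reaches an accepting state first via the path q0 → q8 → q5 → q4 → q7 on input abba.
No string of length < 4 is accepted (BFS exhausts all shorter strings without reaching an accepting state), and abba is the lexicographically least accepting string of length 4.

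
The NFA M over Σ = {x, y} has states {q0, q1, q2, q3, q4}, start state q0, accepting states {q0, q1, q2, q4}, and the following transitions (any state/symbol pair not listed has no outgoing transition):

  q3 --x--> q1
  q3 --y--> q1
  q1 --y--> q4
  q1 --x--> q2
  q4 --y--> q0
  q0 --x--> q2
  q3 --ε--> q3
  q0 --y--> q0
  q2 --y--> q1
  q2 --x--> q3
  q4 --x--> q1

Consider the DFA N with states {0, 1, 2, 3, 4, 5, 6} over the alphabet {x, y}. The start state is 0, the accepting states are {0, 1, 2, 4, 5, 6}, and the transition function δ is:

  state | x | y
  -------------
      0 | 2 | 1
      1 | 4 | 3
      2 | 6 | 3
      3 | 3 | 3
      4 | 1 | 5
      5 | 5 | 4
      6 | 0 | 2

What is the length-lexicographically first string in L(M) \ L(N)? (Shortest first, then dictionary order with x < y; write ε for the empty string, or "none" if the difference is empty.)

xy

The string xy is accepted by M but not by N.
No shorter string lies in the difference, and xy is the lexicographically first length-2 string in L(M) \ L(N).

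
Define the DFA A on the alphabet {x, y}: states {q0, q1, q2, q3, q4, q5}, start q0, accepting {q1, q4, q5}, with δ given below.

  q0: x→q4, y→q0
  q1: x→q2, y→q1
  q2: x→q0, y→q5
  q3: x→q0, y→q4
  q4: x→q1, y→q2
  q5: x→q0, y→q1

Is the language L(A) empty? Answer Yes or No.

No

The string x is accepted: the run q0 → q4 ends in the accepting state q4.
Since at least one string is accepted, L(A) is not empty.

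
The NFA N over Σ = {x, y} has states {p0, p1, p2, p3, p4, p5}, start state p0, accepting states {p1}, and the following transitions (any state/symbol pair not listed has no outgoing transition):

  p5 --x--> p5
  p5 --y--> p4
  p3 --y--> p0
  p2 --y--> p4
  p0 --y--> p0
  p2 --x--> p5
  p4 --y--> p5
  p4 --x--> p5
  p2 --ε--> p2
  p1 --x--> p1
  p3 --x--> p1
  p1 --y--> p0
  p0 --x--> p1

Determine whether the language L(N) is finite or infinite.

State p0 is reachable from the start and can reach an accepting state, and it lies on the cycle p0 → p0.
Traversing that cycle any number of times yields accepted strings of unbounded length, so the language is infinite.

infinite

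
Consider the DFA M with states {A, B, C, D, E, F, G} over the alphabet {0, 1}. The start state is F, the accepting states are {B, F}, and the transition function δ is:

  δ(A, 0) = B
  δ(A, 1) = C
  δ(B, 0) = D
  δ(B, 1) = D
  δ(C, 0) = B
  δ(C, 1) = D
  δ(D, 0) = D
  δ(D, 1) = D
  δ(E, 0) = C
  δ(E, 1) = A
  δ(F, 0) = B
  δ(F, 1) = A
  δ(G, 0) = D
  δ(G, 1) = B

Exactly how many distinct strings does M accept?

4

The useful subgraph on states {A, B, C, F} is acyclic, so L(M) is finite; the longest accepting path visits 4 useful states, giving maximum string length 3.
Counting accepting paths from F by length: 1 of length 0, 1 of length 1, 1 of length 2, 1 of length 3. Total 4.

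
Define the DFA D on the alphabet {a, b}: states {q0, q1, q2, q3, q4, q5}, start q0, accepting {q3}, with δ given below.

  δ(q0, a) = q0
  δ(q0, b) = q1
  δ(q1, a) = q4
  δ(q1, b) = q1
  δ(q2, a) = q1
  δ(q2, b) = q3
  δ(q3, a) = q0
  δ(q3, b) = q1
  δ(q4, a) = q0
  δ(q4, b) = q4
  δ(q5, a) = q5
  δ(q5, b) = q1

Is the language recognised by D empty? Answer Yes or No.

The states reachable from the start state are {q0, q1, q4}.
None of the accepting states {q3} is reachable, so no string is accepted and L(D) = ∅.

Yes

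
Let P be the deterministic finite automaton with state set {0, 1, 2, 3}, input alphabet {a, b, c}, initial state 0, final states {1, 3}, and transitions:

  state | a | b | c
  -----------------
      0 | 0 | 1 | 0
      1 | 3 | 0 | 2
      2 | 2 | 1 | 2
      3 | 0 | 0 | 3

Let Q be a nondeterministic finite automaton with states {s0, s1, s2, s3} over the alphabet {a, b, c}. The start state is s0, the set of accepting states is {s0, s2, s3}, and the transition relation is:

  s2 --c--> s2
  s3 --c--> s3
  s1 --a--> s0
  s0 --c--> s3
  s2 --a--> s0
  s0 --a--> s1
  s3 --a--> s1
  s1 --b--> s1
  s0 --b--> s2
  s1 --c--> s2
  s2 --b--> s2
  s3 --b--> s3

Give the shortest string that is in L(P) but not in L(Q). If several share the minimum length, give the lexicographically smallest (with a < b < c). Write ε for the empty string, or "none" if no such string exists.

The string ab is accepted by P but not by Q.
No shorter string lies in the difference, and ab is the lexicographically first length-2 string in L(P) \ L(Q).

ab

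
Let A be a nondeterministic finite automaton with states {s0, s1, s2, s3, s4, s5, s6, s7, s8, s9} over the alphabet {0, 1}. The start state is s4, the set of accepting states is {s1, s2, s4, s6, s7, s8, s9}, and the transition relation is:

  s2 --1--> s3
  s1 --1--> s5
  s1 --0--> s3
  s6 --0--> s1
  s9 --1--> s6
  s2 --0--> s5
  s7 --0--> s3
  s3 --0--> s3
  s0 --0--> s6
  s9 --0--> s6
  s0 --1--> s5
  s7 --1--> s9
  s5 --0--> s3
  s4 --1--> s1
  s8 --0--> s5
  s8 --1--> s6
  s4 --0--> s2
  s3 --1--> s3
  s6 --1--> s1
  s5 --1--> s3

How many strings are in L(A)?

The useful subgraph on states {s1, s2, s4} is acyclic, so L(A) is finite; the longest accepting path visits 2 useful states, giving maximum string length 1.
Counting accepting paths from s4 by length: 1 of length 0, 2 of length 1. Total 3.

3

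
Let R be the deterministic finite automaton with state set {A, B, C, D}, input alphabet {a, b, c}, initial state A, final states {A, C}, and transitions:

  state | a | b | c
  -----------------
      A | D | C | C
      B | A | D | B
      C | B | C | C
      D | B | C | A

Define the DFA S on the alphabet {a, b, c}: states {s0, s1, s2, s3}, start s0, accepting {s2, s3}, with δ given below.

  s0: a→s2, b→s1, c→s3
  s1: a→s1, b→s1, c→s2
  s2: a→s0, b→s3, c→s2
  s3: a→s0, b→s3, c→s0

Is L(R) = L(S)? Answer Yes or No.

No

The empty string ε is accepted by R but rejected by S.
So L(R) ≠ L(S).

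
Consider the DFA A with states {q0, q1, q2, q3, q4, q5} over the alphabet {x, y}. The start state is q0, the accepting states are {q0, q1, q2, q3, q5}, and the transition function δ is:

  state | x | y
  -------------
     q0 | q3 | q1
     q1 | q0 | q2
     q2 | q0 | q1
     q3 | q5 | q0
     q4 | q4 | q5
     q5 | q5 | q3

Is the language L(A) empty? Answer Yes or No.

The empty string ε is accepted: the run q0 ends in the accepting state q0.
Since at least one string is accepted, L(A) is not empty.

No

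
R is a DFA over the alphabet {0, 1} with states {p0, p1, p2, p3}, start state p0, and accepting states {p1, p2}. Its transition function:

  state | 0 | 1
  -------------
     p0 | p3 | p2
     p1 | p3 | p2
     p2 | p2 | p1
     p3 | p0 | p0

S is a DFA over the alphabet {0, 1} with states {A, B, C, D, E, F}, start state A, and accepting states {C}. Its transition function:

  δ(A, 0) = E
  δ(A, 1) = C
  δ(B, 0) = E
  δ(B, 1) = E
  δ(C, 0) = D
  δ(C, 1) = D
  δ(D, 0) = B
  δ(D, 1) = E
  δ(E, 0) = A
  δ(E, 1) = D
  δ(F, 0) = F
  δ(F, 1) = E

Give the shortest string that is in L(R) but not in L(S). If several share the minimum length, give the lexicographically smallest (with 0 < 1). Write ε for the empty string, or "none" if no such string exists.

10

The string 10 is accepted by R but not by S.
No shorter string lies in the difference, and 10 is the lexicographically first length-2 string in L(R) \ L(S).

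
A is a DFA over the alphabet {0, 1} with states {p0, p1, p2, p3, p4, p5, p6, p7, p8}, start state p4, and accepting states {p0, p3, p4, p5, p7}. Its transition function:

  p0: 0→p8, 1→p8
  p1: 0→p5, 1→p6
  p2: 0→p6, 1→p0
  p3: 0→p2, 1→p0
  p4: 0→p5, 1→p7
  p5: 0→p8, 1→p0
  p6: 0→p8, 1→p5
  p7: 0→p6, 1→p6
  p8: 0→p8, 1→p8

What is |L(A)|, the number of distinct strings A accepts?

8

The useful subgraph on states {p0, p4, p5, p6, p7} is acyclic, so L(A) is finite; the longest accepting path visits 5 useful states, giving maximum string length 4.
Counting accepting paths from p4 by length: 1 of length 0, 2 of length 1, 1 of length 2, 2 of length 3, 2 of length 4. Total 8.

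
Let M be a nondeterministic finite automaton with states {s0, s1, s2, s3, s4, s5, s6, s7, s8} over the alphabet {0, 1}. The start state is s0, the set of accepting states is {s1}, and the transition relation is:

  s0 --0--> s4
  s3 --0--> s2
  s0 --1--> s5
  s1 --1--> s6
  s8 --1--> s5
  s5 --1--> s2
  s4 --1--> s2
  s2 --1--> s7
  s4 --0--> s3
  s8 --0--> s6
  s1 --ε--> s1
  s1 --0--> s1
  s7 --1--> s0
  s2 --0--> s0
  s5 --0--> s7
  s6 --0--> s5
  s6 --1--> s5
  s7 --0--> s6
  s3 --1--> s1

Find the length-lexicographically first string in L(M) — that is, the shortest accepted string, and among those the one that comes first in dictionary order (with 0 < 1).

A breadth-first search from s0 reaches an accepting state first via the path s0 → s4 → s3 → s1 on input 001.
No string of length < 3 is accepted (BFS exhausts all shorter strings without reaching an accepting state), and 001 is the lexicographically least accepting string of length 3.

001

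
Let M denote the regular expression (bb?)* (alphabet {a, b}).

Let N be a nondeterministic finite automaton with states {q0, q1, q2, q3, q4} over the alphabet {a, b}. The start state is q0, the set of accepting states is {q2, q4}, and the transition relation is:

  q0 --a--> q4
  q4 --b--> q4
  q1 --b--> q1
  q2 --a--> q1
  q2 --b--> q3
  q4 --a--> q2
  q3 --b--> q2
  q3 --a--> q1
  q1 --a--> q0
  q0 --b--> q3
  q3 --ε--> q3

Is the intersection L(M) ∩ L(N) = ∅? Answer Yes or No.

No

The string bb is accepted by both M and N.
Hence L(M) ∩ L(N) ≠ ∅.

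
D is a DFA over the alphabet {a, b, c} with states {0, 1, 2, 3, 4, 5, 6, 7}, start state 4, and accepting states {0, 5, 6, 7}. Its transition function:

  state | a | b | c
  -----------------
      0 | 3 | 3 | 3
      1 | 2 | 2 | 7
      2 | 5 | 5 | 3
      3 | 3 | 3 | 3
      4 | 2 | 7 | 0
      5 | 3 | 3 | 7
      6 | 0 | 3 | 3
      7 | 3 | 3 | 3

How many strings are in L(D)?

6

The useful subgraph on states {0, 2, 4, 5, 7} is acyclic, so L(D) is finite; the longest accepting path visits 4 useful states, giving maximum string length 3.
Counting accepting paths from 4 by length: 2 of length 1, 2 of length 2, 2 of length 3. Total 6.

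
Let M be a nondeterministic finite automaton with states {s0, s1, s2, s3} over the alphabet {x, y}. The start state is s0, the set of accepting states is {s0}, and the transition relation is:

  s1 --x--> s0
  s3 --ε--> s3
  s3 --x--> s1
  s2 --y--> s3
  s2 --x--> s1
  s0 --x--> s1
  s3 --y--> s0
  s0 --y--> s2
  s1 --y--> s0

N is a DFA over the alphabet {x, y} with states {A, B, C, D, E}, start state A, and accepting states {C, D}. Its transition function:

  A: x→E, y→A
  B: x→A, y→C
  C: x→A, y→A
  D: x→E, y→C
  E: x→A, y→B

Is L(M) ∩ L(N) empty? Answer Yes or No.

Yes

Exploring the product automaton M × N from the start pair (s0, A), following both machines on each input symbol, reaches 10 state pairs: (s0, A), (s1, E), (s2, A), (s0, B), (s3, A), (s1, A), (s2, C), (s0, E), (s2, B), (s3, C).
M accepts in {s0} and N accepts in {C, D}; no reachable pair has both components accepting, so no string drives both machines to acceptance simultaneously and L(M) ∩ L(N) = ∅.
So no string is accepted by both, and the intersection is empty.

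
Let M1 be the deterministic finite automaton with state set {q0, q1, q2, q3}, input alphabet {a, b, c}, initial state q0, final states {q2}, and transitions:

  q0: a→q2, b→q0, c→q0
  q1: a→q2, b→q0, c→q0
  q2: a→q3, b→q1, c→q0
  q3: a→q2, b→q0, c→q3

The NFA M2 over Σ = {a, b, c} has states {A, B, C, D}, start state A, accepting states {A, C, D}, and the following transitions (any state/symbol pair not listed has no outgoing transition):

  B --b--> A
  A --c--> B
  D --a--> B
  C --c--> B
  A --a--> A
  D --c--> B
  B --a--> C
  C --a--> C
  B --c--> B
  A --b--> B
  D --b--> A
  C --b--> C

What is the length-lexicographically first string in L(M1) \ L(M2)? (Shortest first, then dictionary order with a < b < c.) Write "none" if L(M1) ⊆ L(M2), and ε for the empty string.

Exploring the product automaton M1 × M2 from the start pair (q0, A), following both machines on each input symbol, reaches 10 state pairs: (q0, A), (q2, A), (q0, B), (q3, A), (q1, B), (q2, C), (q3, B), (q3, C), (q1, C), (q0, C).
M1 accepts in {q2} and M2 accepts in {A, C, D}. The reachable pairs whose M1-component is accepting are (q2, A), (q2, C); in each of them the M2-component is accepting too, so the product for L(M1) \ L(M2) (M1-component accepting, M2-component rejecting) has no reachable accepting pair and the difference is empty.
So every string accepted by M1 is also accepted by M2: L(M1) \ L(M2) = ∅ and there is no such string.

none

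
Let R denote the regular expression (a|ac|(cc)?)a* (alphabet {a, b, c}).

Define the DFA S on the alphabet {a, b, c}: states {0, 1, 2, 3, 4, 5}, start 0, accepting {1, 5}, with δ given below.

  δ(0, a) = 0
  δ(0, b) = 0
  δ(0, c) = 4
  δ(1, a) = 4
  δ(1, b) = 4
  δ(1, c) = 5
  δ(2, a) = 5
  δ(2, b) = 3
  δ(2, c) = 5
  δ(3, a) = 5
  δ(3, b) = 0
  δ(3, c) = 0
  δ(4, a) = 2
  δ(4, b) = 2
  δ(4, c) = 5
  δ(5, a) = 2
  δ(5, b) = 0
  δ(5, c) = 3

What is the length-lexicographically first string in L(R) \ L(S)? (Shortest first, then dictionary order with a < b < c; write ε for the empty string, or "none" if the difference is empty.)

ε

The empty string ε is accepted by R but not by S.
Since ε is the unique shortest string, it is the required witness.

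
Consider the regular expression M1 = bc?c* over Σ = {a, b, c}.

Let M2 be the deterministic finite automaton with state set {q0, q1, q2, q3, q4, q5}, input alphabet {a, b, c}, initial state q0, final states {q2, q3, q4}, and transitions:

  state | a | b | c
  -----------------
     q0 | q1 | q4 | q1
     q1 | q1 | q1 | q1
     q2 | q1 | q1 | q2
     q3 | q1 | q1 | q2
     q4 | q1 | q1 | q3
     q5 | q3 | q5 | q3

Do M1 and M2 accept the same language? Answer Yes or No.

Converting the expression M1 to a DFA (subset construction, then merging equivalent states) gives the minimal DFA with states {r0, r1, r2}, start state r0, accepting states {r2} and transitions r0: a→r1, b→r2, c→r1; r1: a→r1, b→r1, c→r1; r2: a→r1, b→r1, c→r2.
Exploring the product automaton M1 × M2 from the start pair (r0, q0), following both machines on each input symbol, reaches 5 state pairs: (r0, q0), (r1, q1), (r2, q4), (r2, q3), (r2, q2).
M1 accepts in {r2} and M2 accepts in {q2, q3, q4}. In every reachable pair the two components are either both accepting — (r2, q4), (r2, q3), (r2, q2) — or both non-accepting, so no string is accepted by exactly one of the machines: L(M1) \ L(M2) and L(M2) \ L(M1) are both empty.
Hence every string is accepted by M1 iff it is accepted by M2, and the two languages coincide.

Yes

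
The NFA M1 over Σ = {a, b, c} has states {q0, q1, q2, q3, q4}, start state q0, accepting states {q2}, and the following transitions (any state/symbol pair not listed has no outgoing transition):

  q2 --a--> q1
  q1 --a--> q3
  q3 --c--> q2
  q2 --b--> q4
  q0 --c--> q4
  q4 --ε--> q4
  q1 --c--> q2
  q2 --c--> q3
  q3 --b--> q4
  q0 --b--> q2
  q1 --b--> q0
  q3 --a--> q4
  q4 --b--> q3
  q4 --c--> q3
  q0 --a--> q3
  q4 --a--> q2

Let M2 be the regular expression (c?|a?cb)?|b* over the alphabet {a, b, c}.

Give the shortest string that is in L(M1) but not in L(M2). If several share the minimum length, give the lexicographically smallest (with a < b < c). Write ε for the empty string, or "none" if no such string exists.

ac

The string ac is accepted by M1 but not by M2.
No shorter string lies in the difference, and ac is the lexicographically first length-2 string in L(M1) \ L(M2).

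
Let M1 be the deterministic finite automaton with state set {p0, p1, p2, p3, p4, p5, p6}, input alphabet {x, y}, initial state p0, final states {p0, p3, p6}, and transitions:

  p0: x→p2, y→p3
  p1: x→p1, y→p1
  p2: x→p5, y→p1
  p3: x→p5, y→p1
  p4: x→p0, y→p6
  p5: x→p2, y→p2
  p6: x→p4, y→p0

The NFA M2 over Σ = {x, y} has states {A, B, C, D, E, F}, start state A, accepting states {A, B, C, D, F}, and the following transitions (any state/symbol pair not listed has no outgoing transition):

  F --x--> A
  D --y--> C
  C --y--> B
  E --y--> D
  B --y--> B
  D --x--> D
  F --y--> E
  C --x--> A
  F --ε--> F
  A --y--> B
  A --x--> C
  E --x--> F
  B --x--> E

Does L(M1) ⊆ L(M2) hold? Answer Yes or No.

Exploring the product automaton M1 × M2 from the start pair (p0, A), following both machines on each input symbol, reaches 15 state pairs: (p0, A), (p2, C), (p3, B), (p5, A), (p1, B), (p5, E), (p2, B), (p1, E), (p2, F), (p2, D), (p1, F), (p1, D), (p5, D), (p1, C), (p1, A).
M1 accepts in {p0, p3, p6} and M2 accepts in {A, B, C, D, F}. The reachable pairs whose M1-component is accepting are (p0, A), (p3, B); in each of them the M2-component is accepting too, so the product for L(M1) \ L(M2) (M1-component accepting, M2-component rejecting) has no reachable accepting pair and the difference is empty.
Hence every string in L(M1) is also in L(M2).

Yes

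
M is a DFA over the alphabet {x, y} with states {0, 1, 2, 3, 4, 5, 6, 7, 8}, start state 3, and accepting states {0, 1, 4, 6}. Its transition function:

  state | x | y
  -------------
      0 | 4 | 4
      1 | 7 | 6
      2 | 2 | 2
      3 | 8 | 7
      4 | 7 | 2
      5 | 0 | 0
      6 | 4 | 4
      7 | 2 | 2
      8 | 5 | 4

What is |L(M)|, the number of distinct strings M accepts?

The useful subgraph on states {0, 3, 4, 5, 8} is acyclic, so L(M) is finite; the longest accepting path visits 5 useful states, giving maximum string length 4.
Counting accepting paths from 3 by length: 1 of length 2, 2 of length 3, 4 of length 4. Total 7.

7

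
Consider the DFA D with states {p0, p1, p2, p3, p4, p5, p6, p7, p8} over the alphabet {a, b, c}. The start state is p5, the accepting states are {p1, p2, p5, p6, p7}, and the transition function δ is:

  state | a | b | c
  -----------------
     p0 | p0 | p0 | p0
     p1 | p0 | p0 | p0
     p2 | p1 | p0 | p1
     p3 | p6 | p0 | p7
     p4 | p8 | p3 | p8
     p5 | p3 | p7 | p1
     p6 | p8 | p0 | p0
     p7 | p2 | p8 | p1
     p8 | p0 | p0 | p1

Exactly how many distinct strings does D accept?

The useful subgraph on states {p1, p2, p3, p5, p6, p7, p8} is acyclic, so L(D) is finite; the longest accepting path visits 5 useful states, giving maximum string length 4.
Counting accepting paths from p5 by length: 1 of length 0, 2 of length 1, 4 of length 2, 5 of length 3, 4 of length 4. Total 16.

16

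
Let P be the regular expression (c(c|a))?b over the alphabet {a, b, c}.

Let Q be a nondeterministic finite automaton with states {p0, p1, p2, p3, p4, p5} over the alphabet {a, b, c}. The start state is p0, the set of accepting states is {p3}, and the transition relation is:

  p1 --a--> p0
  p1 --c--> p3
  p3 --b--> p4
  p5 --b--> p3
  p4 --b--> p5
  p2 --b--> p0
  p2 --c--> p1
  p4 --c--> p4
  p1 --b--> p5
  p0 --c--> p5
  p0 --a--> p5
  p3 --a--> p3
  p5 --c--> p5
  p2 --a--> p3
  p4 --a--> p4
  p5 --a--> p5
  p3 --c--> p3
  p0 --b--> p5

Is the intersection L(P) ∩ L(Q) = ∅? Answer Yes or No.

The string cab is accepted by both P and Q.
Hence L(P) ∩ L(Q) ≠ ∅.

No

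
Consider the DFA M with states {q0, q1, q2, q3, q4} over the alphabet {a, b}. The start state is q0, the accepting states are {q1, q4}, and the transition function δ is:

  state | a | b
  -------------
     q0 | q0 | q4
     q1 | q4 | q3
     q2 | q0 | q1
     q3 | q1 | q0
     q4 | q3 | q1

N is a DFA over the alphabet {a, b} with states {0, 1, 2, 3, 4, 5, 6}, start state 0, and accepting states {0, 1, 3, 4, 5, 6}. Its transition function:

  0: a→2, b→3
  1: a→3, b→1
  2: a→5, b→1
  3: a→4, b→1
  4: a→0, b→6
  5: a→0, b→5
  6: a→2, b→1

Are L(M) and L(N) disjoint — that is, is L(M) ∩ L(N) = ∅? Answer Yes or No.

No

The string b is accepted by both M and N.
Hence L(M) ∩ L(N) ≠ ∅.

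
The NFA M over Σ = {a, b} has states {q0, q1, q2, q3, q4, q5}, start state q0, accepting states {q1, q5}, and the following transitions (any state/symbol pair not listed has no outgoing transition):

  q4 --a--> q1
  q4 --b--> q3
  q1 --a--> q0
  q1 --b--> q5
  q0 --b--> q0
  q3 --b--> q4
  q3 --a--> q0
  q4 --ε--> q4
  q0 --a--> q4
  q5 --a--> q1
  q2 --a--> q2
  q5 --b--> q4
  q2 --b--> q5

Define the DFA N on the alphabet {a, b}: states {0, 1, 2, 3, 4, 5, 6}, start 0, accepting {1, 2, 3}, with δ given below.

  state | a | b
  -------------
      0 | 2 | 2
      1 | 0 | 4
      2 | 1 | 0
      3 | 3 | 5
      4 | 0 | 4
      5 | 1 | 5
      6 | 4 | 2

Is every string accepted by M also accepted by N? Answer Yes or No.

No

The string aab is in L(M) but not in L(N).
So L(M) ⊄ L(N).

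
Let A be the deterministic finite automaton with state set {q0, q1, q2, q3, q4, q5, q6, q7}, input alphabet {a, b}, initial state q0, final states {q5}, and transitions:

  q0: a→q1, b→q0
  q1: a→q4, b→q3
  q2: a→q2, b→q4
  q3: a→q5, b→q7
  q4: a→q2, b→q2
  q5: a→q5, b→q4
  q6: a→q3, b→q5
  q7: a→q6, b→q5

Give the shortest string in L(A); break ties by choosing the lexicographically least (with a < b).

aba

A breadth-first search from q0 reaches an accepting state first via the path q0 → q1 → q3 → q5 on input aba.
No string of length < 3 is accepted (BFS exhausts all shorter strings without reaching an accepting state), and aba is the lexicographically least accepting string of length 3.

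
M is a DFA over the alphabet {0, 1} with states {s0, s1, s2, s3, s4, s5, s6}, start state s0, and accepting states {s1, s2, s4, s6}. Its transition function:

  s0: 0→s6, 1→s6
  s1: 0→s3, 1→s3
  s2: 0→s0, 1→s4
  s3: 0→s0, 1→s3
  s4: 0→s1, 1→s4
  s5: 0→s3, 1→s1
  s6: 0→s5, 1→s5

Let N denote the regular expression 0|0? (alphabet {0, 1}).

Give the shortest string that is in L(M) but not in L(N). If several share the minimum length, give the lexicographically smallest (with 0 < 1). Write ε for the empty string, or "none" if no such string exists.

1

The string 1 is accepted by M but not by N.
No shorter string lies in the difference, and 1 is the lexicographically first length-1 string in L(M) \ L(N).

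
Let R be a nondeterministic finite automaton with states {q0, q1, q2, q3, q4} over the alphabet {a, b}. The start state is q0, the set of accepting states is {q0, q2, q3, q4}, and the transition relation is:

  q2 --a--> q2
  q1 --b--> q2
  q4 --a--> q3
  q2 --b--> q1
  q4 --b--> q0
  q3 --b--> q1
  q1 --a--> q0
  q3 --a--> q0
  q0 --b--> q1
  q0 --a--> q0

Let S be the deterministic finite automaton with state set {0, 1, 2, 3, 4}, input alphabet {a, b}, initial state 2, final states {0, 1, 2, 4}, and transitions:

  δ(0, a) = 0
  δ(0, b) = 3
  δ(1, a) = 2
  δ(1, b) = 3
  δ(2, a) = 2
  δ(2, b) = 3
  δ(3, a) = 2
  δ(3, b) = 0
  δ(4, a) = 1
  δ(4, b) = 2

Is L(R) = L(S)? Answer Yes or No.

Exploring the product automaton R × S from the start pair (q0, 2), following both machines on each input symbol, reaches 3 state pairs: (q0, 2), (q1, 3), (q2, 0).
R accepts in {q0, q2, q3, q4} and S accepts in {0, 1, 2, 4}. In every reachable pair the two components are either both accepting — (q0, 2), (q2, 0) — or both non-accepting, so no string is accepted by exactly one of the machines: L(R) \ L(S) and L(S) \ L(R) are both empty.
Hence every string is accepted by R iff it is accepted by S, and the two languages coincide.

Yes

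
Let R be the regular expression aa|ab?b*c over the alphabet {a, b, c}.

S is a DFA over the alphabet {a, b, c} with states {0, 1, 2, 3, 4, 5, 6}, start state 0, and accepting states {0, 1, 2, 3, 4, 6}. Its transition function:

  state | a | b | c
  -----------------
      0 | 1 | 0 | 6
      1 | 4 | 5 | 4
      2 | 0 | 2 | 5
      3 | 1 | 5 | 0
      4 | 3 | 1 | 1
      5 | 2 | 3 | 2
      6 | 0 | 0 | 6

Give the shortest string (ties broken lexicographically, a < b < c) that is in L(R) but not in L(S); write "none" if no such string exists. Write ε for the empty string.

Converting the expression R to a DFA (subset construction, then merging equivalent states) gives the minimal DFA with states {r0, r1, r2, r3, r4}, start state r0, accepting states {r3} and transitions r0: a→r1, b→r2, c→r2; r1: a→r3, b→r4, c→r3; r2: a→r2, b→r2, c→r2; r3: a→r2, b→r2, c→r2; r4: a→r2, b→r4, c→r3.
Exploring the product automaton R × S from the start pair (r0, 0), following both machines on each input symbol, reaches 14 state pairs: (r0, 0), (r1, 1), (r2, 0), (r2, 6), (r3, 4), (r4, 5), (r2, 1), (r2, 3), (r2, 2), (r4, 3), (r3, 2), (r2, 4), (r2, 5), (r3, 0).
R accepts in {r3} and S accepts in {0, 1, 2, 3, 4, 6}. The reachable pairs whose R-component is accepting are (r3, 4), (r3, 2), (r3, 0); in each of them the S-component is accepting too, so the product for L(R) \ L(S) (R-component accepting, S-component rejecting) has no reachable accepting pair and the difference is empty.
So every string accepted by R is also accepted by S: L(R) \ L(S) = ∅ and there is no such string.

none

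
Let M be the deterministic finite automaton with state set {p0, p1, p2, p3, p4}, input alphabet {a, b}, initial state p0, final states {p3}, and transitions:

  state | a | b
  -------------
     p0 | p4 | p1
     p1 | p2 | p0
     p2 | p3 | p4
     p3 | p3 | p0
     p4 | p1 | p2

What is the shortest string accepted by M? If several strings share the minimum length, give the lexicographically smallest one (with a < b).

aba

A breadth-first search from p0 reaches an accepting state first via the path p0 → p4 → p2 → p3 on input aba.
No string of length < 3 is accepted (BFS exhausts all shorter strings without reaching an accepting state), and aba is the lexicographically least accepting string of length 3.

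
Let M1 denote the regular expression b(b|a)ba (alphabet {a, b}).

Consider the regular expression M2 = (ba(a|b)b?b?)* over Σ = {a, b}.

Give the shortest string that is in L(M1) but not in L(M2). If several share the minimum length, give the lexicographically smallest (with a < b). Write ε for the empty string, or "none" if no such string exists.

baba

The string baba is accepted by M1 but not by M2.
No shorter string lies in the difference, and baba is the lexicographically first length-4 string in L(M1) \ L(M2).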